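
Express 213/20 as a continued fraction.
[10; 1, 1, 1, 6]

Euclidean algorithm steps:
213 = 10 × 20 + 13
20 = 1 × 13 + 7
13 = 1 × 7 + 6
7 = 1 × 6 + 1
6 = 6 × 1 + 0
Continued fraction: [10; 1, 1, 1, 6]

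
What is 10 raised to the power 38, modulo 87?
64

Repeated squaring. Binary of 38 = 100110.
10^1 ≡ 10 (mod 87); 10^2 ≡ 13 (mod 87); 10^4 ≡ 82 (mod 87); 10^8 ≡ 25 (mod 87); 10^16 ≡ 16 (mod 87); 10^32 ≡ 82 (mod 87)
10^38 = 10^2 × 10^4 × 10^32 ≡ 64 (mod 87)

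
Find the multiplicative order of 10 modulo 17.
16

17 is prime, so ord(10) divides φ(17) = 16.
Divisors of 16: 1, 2, 4, 8, 16.
Repeated squaring: 10^1 ≡ 10, 10^2 ≡ 15, 10^4 ≡ 4, 10^8 ≡ 16, 10^16 ≡ 1 (mod 17).
Test 10^d mod 17 for each divisor d in increasing order:
10^1 ≡ 10
10^2 ≡ 15
10^4 ≡ 4
10^8 ≡ 16
10^16 ≡ 1  ← first divisor giving 1
The order is 16.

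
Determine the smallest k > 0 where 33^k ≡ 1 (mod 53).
52

53 is prime, so ord(33) divides φ(53) = 52.
Divisors of 52: 1, 2, 4, 13, 26, 52.
Repeated squaring: 33^1 ≡ 33, 33^2 ≡ 29, 33^4 ≡ 46, 33^8 ≡ 49, 33^16 ≡ 16, 33^32 ≡ 44 (mod 53).
Test 33^d mod 53 for each divisor d in increasing order:
33^1 ≡ 33
33^2 ≡ 29
33^4 ≡ 46
33^13 = 33^8·33^4·33^1 ≡ 23
33^26 = 33^16·33^8·33^2 ≡ 52
33^52 = 33^32·33^16·33^4 ≡ 1  ← first divisor giving 1
The order is 52.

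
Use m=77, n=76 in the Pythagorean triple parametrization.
(153, 11704, 11705)

Euclid's formula: a = m² - n², b = 2mn, c = m² + n²
m = 77, n = 76
a = 77² - 76² = 5929 - 5776 = 153
b = 2 × 77 × 76 = 11704
c = 77² + 76² = 5929 + 5776 = 11705
Verification: 153² + 11704² = 23409 + 136983616 = 137007025 = 11705² ✓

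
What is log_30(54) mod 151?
101

Baby-step giant-step with step n = ⌈√151⌉ = 13.
Baby steps 30^j mod 151 (j:value) for j=0..12: 0:1, 1:30, 2:145, 3:122, 4:36, 5:23, 6:86, 7:13, 8:88, 9:73, 10:76, 11:15, 12:148.
Giant-step multiplier: 30^(-13) ≡ 30^(150-13) = 30^137 ≡ 52 (mod 151).
Giant steps γ_i = 54·52^i mod 151: γ_0=54, γ_1=90, γ_2=150, γ_3=99, γ_4=14, γ_5=124, γ_6=106, γ_7=76 (in table at j=10).
x = i·n + j = 7·13 + 10 = 101.
Check: 30^101 ≡ 54 (mod 151).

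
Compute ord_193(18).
96

193 is prime, so ord(18) divides φ(193) = 192.
Divisors of 192: 1, 2, 3, 4, 6, 8, 12, 16, 24, 32, 48, 64, 96, 192.
Repeated squaring: 18^1 ≡ 18, 18^2 ≡ 131, 18^4 ≡ 177, 18^8 ≡ 63, 18^16 ≡ 109, 18^32 ≡ 108, 18^64 ≡ 84, 18^128 ≡ 108 (mod 193).
Test 18^d mod 193 for each divisor d in increasing order:
18^1 ≡ 18
18^2 ≡ 131
18^3 = 18^2·18^1 ≡ 42
18^4 ≡ 177
18^6 = 18^4·18^2 ≡ 27
18^8 ≡ 63
18^12 = 18^8·18^4 ≡ 150
18^16 ≡ 109
18^24 = 18^16·18^8 ≡ 112
18^32 ≡ 108
18^48 = 18^32·18^16 ≡ 192
18^64 ≡ 84
18^96 = 18^64·18^32 ≡ 1  ← first divisor giving 1
The order is 96.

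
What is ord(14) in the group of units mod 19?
18

19 is prime, so ord(14) divides φ(19) = 18.
Divisors of 18: 1, 2, 3, 6, 9, 18.
Repeated squaring: 14^1 ≡ 14, 14^2 ≡ 6, 14^4 ≡ 17, 14^8 ≡ 4, 14^16 ≡ 16 (mod 19).
Test 14^d mod 19 for each divisor d in increasing order:
14^1 ≡ 14
14^2 ≡ 6
14^3 = 14^2·14^1 ≡ 8
14^6 = 14^4·14^2 ≡ 7
14^9 = 14^8·14^1 ≡ 18
14^18 = 14^16·14^2 ≡ 1  ← first divisor giving 1
The order is 18.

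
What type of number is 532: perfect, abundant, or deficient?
abundant

Proper divisors of 532: sum = 1 + 2 + 4 + 7 + 14 + 19 + 28 + 38 + 76 + 133 + 266 = 588
Since 588 > 532, 532 is abundant.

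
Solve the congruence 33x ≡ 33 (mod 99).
x ≡ 1 (mod 3)

gcd(33, 99) = 33, which divides 33, so solutions exist.
Divide through by 33: x ≡ 1 (mod 3).
The coefficient of x is now 1, so x ≡ 1 (mod 3).
Check: 33 × 1 = 33 ≡ 33 (mod 99).
x ≡ 1 (mod 3), giving 33 solutions mod 99.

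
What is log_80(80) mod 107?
1

Baby-step giant-step with step n = ⌈√107⌉ = 11.
Baby steps 80^j mod 107 (j:value) for j=0..10: 0:1, 1:80, 2:87, 3:5, 4:79, 5:7, 6:25, 7:74, 8:35, 9:18, 10:49.
h = 80 is already in the table at j=1, so x = 1.
Check: 80^1 ≡ 80 (mod 107).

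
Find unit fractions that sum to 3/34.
1/12 + 1/204

Greedy algorithm:
3/34: ceiling(34/3) = 12, use 1/12
1/204: ceiling(204/1) = 204, use 1/204
Result: 3/34 = 1/12 + 1/204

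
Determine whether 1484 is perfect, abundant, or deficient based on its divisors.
abundant

Proper divisors of 1484: sum = 1 + 2 + 4 + 7 + 14 + 28 + 53 + 106 + 212 + 371 + 742 = 1540
Since 1540 > 1484, 1484 is abundant.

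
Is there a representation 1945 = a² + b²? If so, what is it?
3² + 44² (a=3, b=44)

Factorization: 1945 = 5 × 389
By Fermat: n is sum of two squares iff every prime p ≡ 3 (mod 4) appears to even power.
All primes ≡ 3 (mod 4) appear to even power.
Search a = 0, 1, 2, … for 1945 - a² a perfect square: first hit at a = 3: 1945 - 9 = 1936 = 44².
1945 = 3² + 44² = 9 + 1936 ✓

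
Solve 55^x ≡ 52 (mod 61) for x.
6

Baby-step giant-step with step n = ⌈√61⌉ = 8.
Baby steps 55^j mod 61 (j:value) for j=0..7: 0:1, 1:55, 2:36, 3:28, 4:15, 5:32, 6:52, 7:54.
h = 52 is already in the table at j=6, so x = 6.
Check: 55^6 ≡ 52 (mod 61).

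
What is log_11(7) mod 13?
5

Baby-step giant-step with step n = ⌈√13⌉ = 4.
Baby steps 11^j mod 13 (j:value) for j=0..3: 0:1, 1:11, 2:4, 3:5.
Giant-step multiplier: 11^(-4) ≡ 11^(12-4) = 11^8 ≡ 9 (mod 13).
Giant steps γ_i = 7·9^i mod 13: γ_0=7, γ_1=11 (in table at j=1).
x = i·n + j = 1·4 + 1 = 5.
Check: 11^5 ≡ 7 (mod 13).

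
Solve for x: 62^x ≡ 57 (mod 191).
63

Baby-step giant-step with step n = ⌈√191⌉ = 14.
Baby steps 62^j mod 191 (j:value) for j=0..13: 0:1, 1:62, 2:24, 3:151, 4:3, 5:186, 6:72, 7:71, 8:9, 9:176, 10:25, 11:22, 12:27, 13:146.
Giant-step multiplier: 62^(-14) ≡ 62^(190-14) = 62^176 ≡ 163 (mod 191).
Giant steps γ_i = 57·163^i mod 191: γ_0=57, γ_1=123, γ_2=185, γ_3=168, γ_4=71 (in table at j=7).
x = i·n + j = 4·14 + 7 = 63.
Check: 62^63 ≡ 57 (mod 191).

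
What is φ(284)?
140

284 = 2^2 × 71
φ(n) = n × ∏(1 - 1/p) for each prime p dividing n
φ(284) = 284 × (1 - 1/2) × (1 - 1/71) = 140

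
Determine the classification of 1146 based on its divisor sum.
abundant

Proper divisors of 1146: sum = 1 + 2 + 3 + 6 + 191 + 382 + 573 = 1158
Since 1158 > 1146, 1146 is abundant.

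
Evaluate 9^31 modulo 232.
33

Repeated squaring. Binary of 31 = 11111.
9^1 ≡ 9 (mod 232); 9^2 ≡ 81 (mod 232); 9^4 ≡ 65 (mod 232); 9^8 ≡ 49 (mod 232); 9^16 ≡ 81 (mod 232)
9^31 = 9^1 × 9^2 × 9^4 × 9^8 × 9^16 ≡ 33 (mod 232)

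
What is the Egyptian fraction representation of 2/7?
1/4 + 1/28

Greedy algorithm:
2/7: ceiling(7/2) = 4, use 1/4
1/28: ceiling(28/1) = 28, use 1/28
Result: 2/7 = 1/4 + 1/28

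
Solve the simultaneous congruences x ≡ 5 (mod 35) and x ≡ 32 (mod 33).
1055

Using Chinese Remainder Theorem:
M = 35 × 33 = 1155
M1 = 33, M2 = 35
y1 = 33^(-1) mod 35 = 17
y2 = 35^(-1) mod 33 = 17
x = (5×33×17 + 32×35×17) mod 1155 = 1055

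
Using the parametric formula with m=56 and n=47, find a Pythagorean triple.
(927, 5264, 5345)

Euclid's formula: a = m² - n², b = 2mn, c = m² + n²
m = 56, n = 47
a = 56² - 47² = 3136 - 2209 = 927
b = 2 × 56 × 47 = 5264
c = 56² + 47² = 3136 + 2209 = 5345
Verification: 927² + 5264² = 859329 + 27709696 = 28569025 = 5345² ✓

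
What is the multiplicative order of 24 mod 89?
88

89 is prime, so ord(24) divides φ(89) = 88.
Divisors of 88: 1, 2, 4, 8, 11, 22, 44, 88.
Repeated squaring: 24^1 ≡ 24, 24^2 ≡ 42, 24^4 ≡ 73, 24^8 ≡ 78, 24^16 ≡ 32, 24^32 ≡ 45, 24^64 ≡ 67 (mod 89).
Test 24^d mod 89 for each divisor d in increasing order:
24^1 ≡ 24
24^2 ≡ 42
24^4 ≡ 73
24^8 ≡ 78
24^11 = 24^8·24^2·24^1 ≡ 37
24^22 = 24^16·24^4·24^2 ≡ 34
24^44 = 24^32·24^8·24^4 ≡ 88
24^88 = 24^64·24^16·24^8 ≡ 1  ← first divisor giving 1
The order is 88.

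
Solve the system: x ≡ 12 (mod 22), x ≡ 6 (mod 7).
34

Using Chinese Remainder Theorem:
M = 22 × 7 = 154
M1 = 7, M2 = 22
y1 = 7^(-1) mod 22 = 19
y2 = 22^(-1) mod 7 = 1
x = (12×7×19 + 6×22×1) mod 154 = 34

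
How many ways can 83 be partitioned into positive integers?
23338469

p(n) counts ways to write n as a sum of positive integers (order ignored).
Euler's pentagonal recurrence: p(k) = p(k-1) + p(k-2) - p(k-5) - p(k-7) + p(k-12) + p(k-15) - ... (offsets j(3j∓1)/2, signs ++--, p(0)=1, p(<0)=0).
DP table for k = 0..82: p(0)=1, p(1)=1, p(2)=2, p(3)=3, p(4)=5, p(5)=7, p(6)=11, p(7)=15, p(8)=22, p(9)=30, p(10)=42, p(11)=56, p(12)=77, p(13)=101, p(14)=135, p(15)=176, p(16)=231, p(17)=297, p(18)=385, p(19)=490, p(20)=627, p(21)=792, p(22)=1002, p(23)=1255, p(24)=1575, p(25)=1958, p(26)=2436, p(27)=3010, p(28)=3718, p(29)=4565, p(30)=5604, p(31)=6842, p(32)=8349, p(33)=10143, p(34)=12310, p(35)=14883, p(36)=17977, p(37)=21637, p(38)=26015, p(39)=31185, p(40)=37338, p(41)=44583, p(42)=53174, p(43)=63261, p(44)=75175, p(45)=89134, p(46)=105558, p(47)=124754, p(48)=147273, p(49)=173525, p(50)=204226, p(51)=239943, p(52)=281589, p(53)=329931, p(54)=386155, p(55)=451276, p(56)=526823, p(57)=614154, p(58)=715220, p(59)=831820, p(60)=966467, p(61)=1121505, p(62)=1300156, p(63)=1505499, p(64)=1741630, p(65)=2012558, p(66)=2323520, p(67)=2679689, p(68)=3087735, p(69)=3554345, p(70)=4087968, p(71)=4697205, p(72)=5392783, p(73)=6185689, p(74)=7089500, p(75)=8118264, p(76)=9289091, p(77)=10619863, p(78)=12132164, p(79)=13848650, p(80)=15796476, p(81)=18004327, p(82)=20506255.
Final step: p(83) = p(82) + p(81) - p(78) - p(76) + p(71) + p(68) - p(61) - p(57) + p(48) + p(43) - p(32) - p(26) + p(13) + p(6)
= 20506255 + 18004327 - 12132164 - 9289091 + 4697205 + 3087735 - 1121505 - 614154 + 147273 + 63261 - 8349 - 2436 + 101 + 11
= 23338469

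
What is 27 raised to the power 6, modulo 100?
89

Repeated squaring. Binary of 6 = 110.
27^1 ≡ 27 (mod 100); 27^2 ≡ 29 (mod 100); 27^4 ≡ 41 (mod 100)
27^6 = 27^2 × 27^4 ≡ 89 (mod 100)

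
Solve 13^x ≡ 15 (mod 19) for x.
13

Baby-step giant-step with step n = ⌈√19⌉ = 5.
Baby steps 13^j mod 19 (j:value) for j=0..4: 0:1, 1:13, 2:17, 3:12, 4:4.
Giant-step multiplier: 13^(-5) ≡ 13^(18-5) = 13^13 ≡ 15 (mod 19).
Giant steps γ_i = 15·15^i mod 19: γ_0=15, γ_1=16, γ_2=12 (in table at j=3).
x = i·n + j = 2·5 + 3 = 13.
Check: 13^13 ≡ 15 (mod 19).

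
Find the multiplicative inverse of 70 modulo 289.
128

gcd(70, 289) = 1, so the inverse exists.
Extended Euclidean algorithm on (289, 70):
289 = 4 × 70 + 9  ⟹  9 = (1)·289 + (-4)·70
70 = 7 × 9 + 7  ⟹  7 = (-7)·289 + (29)·70
9 = 1 × 7 + 2  ⟹  2 = (8)·289 + (-33)·70
7 = 3 × 2 + 1  ⟹  1 = (-31)·289 + (128)·70
So (128)·70 ≡ 1 (mod 289), i.e. 70^(-1) ≡ 128 (mod 289).
Check: 70 × 128 = 8960 ≡ 1 (mod 289)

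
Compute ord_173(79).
172

173 is prime, so ord(79) divides φ(173) = 172.
Divisors of 172: 1, 2, 4, 43, 86, 172.
Repeated squaring: 79^1 ≡ 79, 79^2 ≡ 13, 79^4 ≡ 169, 79^8 ≡ 16, 79^16 ≡ 83, 79^32 ≡ 142, 79^64 ≡ 96, 79^128 ≡ 47 (mod 173).
Test 79^d mod 173 for each divisor d in increasing order:
79^1 ≡ 79
79^2 ≡ 13
79^4 ≡ 169
79^43 = 79^32·79^8·79^2·79^1 ≡ 93
79^86 = 79^64·79^16·79^4·79^2 ≡ 172
79^172 = 79^128·79^32·79^8·79^4 ≡ 1  ← first divisor giving 1
The order is 172.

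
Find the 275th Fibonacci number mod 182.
135

Matrix identity: Q^n = [[F_(n+1), F_n], [F_n, F_(n-1)]] with Q = [[1,1],[1,0]].
n = 275 = 100010011₂. Square-and-multiply, entries mod 182:
Q^1 = [[1,1],[1,0]]
Q^2 = (Q^1)² = [[2,1],[1,1]]
Q^4 = (Q^2)² = [[5,3],[3,2]]
Q^8 = (Q^4)² = [[34,21],[21,13]]
Q^17 = (Q^8)²·Q = [[36,141],[141,77]]
Q^34 = (Q^17)² = [[65,99],[99,148]]
Q^68 = (Q^34)² = [[12,157],[157,37]]
Q^137 = (Q^68)²·Q = [[90,41],[41,49]]
Q^275 = (Q^137)²·Q = [[10,135],[135,57]]
F_275 mod 182 = Q^275[0][1] = 135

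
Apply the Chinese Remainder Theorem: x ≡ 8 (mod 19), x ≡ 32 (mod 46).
768

Using Chinese Remainder Theorem:
M = 19 × 46 = 874
M1 = 46, M2 = 19
y1 = 46^(-1) mod 19 = 12
y2 = 19^(-1) mod 46 = 17
x = (8×46×12 + 32×19×17) mod 874 = 768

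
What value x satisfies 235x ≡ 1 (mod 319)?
300

gcd(235, 319) = 1, so the inverse exists.
Extended Euclidean algorithm on (319, 235):
319 = 1 × 235 + 84  ⟹  84 = (1)·319 + (-1)·235
235 = 2 × 84 + 67  ⟹  67 = (-2)·319 + (3)·235
84 = 1 × 67 + 17  ⟹  17 = (3)·319 + (-4)·235
67 = 3 × 17 + 16  ⟹  16 = (-11)·319 + (15)·235
17 = 1 × 16 + 1  ⟹  1 = (14)·319 + (-19)·235
So (-19)·235 ≡ 1 (mod 319), i.e. 235^(-1) ≡ -19 ≡ 300 (mod 319).
Check: 235 × 300 = 70500 ≡ 1 (mod 319)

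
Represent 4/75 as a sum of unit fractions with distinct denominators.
1/19 + 1/1425

Greedy algorithm:
4/75: ceiling(75/4) = 19, use 1/19
1/1425: ceiling(1425/1) = 1425, use 1/1425
Result: 4/75 = 1/19 + 1/1425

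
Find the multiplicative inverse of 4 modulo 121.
91

gcd(4, 121) = 1, so the inverse exists.
Extended Euclidean algorithm on (121, 4):
121 = 30 × 4 + 1  ⟹  1 = (1)·121 + (-30)·4
So (-30)·4 ≡ 1 (mod 121), i.e. 4^(-1) ≡ -30 ≡ 91 (mod 121).
Check: 4 × 91 = 364 ≡ 1 (mod 121)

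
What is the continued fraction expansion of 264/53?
[4; 1, 52]

Euclidean algorithm steps:
264 = 4 × 53 + 52
53 = 1 × 52 + 1
52 = 52 × 1 + 0
Continued fraction: [4; 1, 52]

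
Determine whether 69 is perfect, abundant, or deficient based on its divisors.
deficient

Proper divisors of 69: sum = 1 + 3 + 23 = 27
Since 27 < 69, 69 is deficient.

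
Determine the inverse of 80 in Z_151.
17

gcd(80, 151) = 1, so the inverse exists.
Extended Euclidean algorithm on (151, 80):
151 = 1 × 80 + 71  ⟹  71 = (1)·151 + (-1)·80
80 = 1 × 71 + 9  ⟹  9 = (-1)·151 + (2)·80
71 = 7 × 9 + 8  ⟹  8 = (8)·151 + (-15)·80
9 = 1 × 8 + 1  ⟹  1 = (-9)·151 + (17)·80
So (17)·80 ≡ 1 (mod 151), i.e. 80^(-1) ≡ 17 (mod 151).
Check: 80 × 17 = 1360 ≡ 1 (mod 151)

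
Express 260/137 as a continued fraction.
[1; 1, 8, 1, 3, 1, 2]

Euclidean algorithm steps:
260 = 1 × 137 + 123
137 = 1 × 123 + 14
123 = 8 × 14 + 11
14 = 1 × 11 + 3
11 = 3 × 3 + 2
3 = 1 × 2 + 1
2 = 2 × 1 + 0
Continued fraction: [1; 1, 8, 1, 3, 1, 2]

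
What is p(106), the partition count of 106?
384276336

p(n) counts ways to write n as a sum of positive integers (order ignored).
Euler's pentagonal recurrence: p(k) = p(k-1) + p(k-2) - p(k-5) - p(k-7) + p(k-12) + p(k-15) - ... (offsets j(3j∓1)/2, signs ++--, p(0)=1, p(<0)=0).
DP table for k = 0..105: p(0)=1, p(1)=1, p(2)=2, p(3)=3, p(4)=5, p(5)=7, p(6)=11, p(7)=15, p(8)=22, p(9)=30, p(10)=42, p(11)=56, p(12)=77, p(13)=101, p(14)=135, p(15)=176, p(16)=231, p(17)=297, p(18)=385, p(19)=490, p(20)=627, p(21)=792, p(22)=1002, p(23)=1255, p(24)=1575, p(25)=1958, p(26)=2436, p(27)=3010, p(28)=3718, p(29)=4565, p(30)=5604, p(31)=6842, p(32)=8349, p(33)=10143, p(34)=12310, p(35)=14883, p(36)=17977, p(37)=21637, p(38)=26015, p(39)=31185, p(40)=37338, p(41)=44583, p(42)=53174, p(43)=63261, p(44)=75175, p(45)=89134, p(46)=105558, p(47)=124754, p(48)=147273, p(49)=173525, p(50)=204226, p(51)=239943, p(52)=281589, p(53)=329931, p(54)=386155, p(55)=451276, p(56)=526823, p(57)=614154, p(58)=715220, p(59)=831820, p(60)=966467, p(61)=1121505, p(62)=1300156, p(63)=1505499, p(64)=1741630, p(65)=2012558, p(66)=2323520, p(67)=2679689, p(68)=3087735, p(69)=3554345, p(70)=4087968, p(71)=4697205, p(72)=5392783, p(73)=6185689, p(74)=7089500, p(75)=8118264, p(76)=9289091, p(77)=10619863, p(78)=12132164, p(79)=13848650, p(80)=15796476, p(81)=18004327, p(82)=20506255, p(83)=23338469, p(84)=26543660, p(85)=30167357, p(86)=34262962, p(87)=38887673, p(88)=44108109, p(89)=49995925, p(90)=56634173, p(91)=64112359, p(92)=72533807, p(93)=82010177, p(94)=92669720, p(95)=104651419, p(96)=118114304, p(97)=133230930, p(98)=150198136, p(99)=169229875, p(100)=190569292, p(101)=214481126, p(102)=241265379, p(103)=271248950, p(104)=304801365, p(105)=342325709.
Final step: p(106) = p(105) + p(104) - p(101) - p(99) + p(94) + p(91) - p(84) - p(80) + p(71) + p(66) - p(55) - p(49) + p(36) + p(29) - p(14) - p(6)
= 342325709 + 304801365 - 214481126 - 169229875 + 92669720 + 64112359 - 26543660 - 15796476 + 4697205 + 2323520 - 451276 - 173525 + 17977 + 4565 - 135 - 11
= 384276336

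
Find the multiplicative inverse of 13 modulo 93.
43

gcd(13, 93) = 1, so the inverse exists.
Extended Euclidean algorithm on (93, 13):
93 = 7 × 13 + 2  ⟹  2 = (1)·93 + (-7)·13
13 = 6 × 2 + 1  ⟹  1 = (-6)·93 + (43)·13
So (43)·13 ≡ 1 (mod 93), i.e. 13^(-1) ≡ 43 (mod 93).
Check: 13 × 43 = 559 ≡ 1 (mod 93)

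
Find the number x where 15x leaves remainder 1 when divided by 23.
20

gcd(15, 23) = 1, so the inverse exists.
Extended Euclidean algorithm on (23, 15):
23 = 1 × 15 + 8  ⟹  8 = (1)·23 + (-1)·15
15 = 1 × 8 + 7  ⟹  7 = (-1)·23 + (2)·15
8 = 1 × 7 + 1  ⟹  1 = (2)·23 + (-3)·15
So (-3)·15 ≡ 1 (mod 23), i.e. 15^(-1) ≡ -3 ≡ 20 (mod 23).
Check: 15 × 20 = 300 ≡ 1 (mod 23)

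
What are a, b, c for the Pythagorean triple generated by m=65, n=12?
(4081, 1560, 4369)

Euclid's formula: a = m² - n², b = 2mn, c = m² + n²
m = 65, n = 12
a = 65² - 12² = 4225 - 144 = 4081
b = 2 × 65 × 12 = 1560
c = 65² + 12² = 4225 + 144 = 4369
Verification: 4081² + 1560² = 16654561 + 2433600 = 19088161 = 4369² ✓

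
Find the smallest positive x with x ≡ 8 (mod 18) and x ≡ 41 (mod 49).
188

Using Chinese Remainder Theorem:
M = 18 × 49 = 882
M1 = 49, M2 = 18
y1 = 49^(-1) mod 18 = 7
y2 = 18^(-1) mod 49 = 30
x = (8×49×7 + 41×18×30) mod 882 = 188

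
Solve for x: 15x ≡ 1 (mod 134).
9

gcd(15, 134) = 1, so the inverse exists.
Extended Euclidean algorithm on (134, 15):
134 = 8 × 15 + 14  ⟹  14 = (1)·134 + (-8)·15
15 = 1 × 14 + 1  ⟹  1 = (-1)·134 + (9)·15
So (9)·15 ≡ 1 (mod 134), i.e. 15^(-1) ≡ 9 (mod 134).
Check: 15 × 9 = 135 ≡ 1 (mod 134)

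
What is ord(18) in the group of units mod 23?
11

23 is prime, so ord(18) divides φ(23) = 22.
Divisors of 22: 1, 2, 11, 22.
Repeated squaring: 18^1 ≡ 18, 18^2 ≡ 2, 18^4 ≡ 4, 18^8 ≡ 16, 18^16 ≡ 3 (mod 23).
Test 18^d mod 23 for each divisor d in increasing order:
18^1 ≡ 18
18^2 ≡ 2
18^11 = 18^8·18^2·18^1 ≡ 1  ← first divisor giving 1
The order is 11.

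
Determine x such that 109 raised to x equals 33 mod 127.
75

Baby-step giant-step with step n = ⌈√127⌉ = 12.
Baby steps 109^j mod 127 (j:value) for j=0..11: 0:1, 1:109, 2:70, 3:10, 4:74, 5:65, 6:100, 7:105, 8:15, 9:111, 10:34, 11:23.
Giant-step multiplier: 109^(-12) ≡ 109^(126-12) = 109^114 ≡ 50 (mod 127).
Giant steps γ_i = 33·50^i mod 127: γ_0=33, γ_1=126, γ_2=77, γ_3=40, γ_4=95, γ_5=51, γ_6=10 (in table at j=3).
x = i·n + j = 6·12 + 3 = 75.
Check: 109^75 ≡ 33 (mod 127).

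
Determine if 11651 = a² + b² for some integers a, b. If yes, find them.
Not possible

Factorization: 11651 = 61 × 191
By Fermat: n is sum of two squares iff every prime p ≡ 3 (mod 4) appears to even power.
Prime(s) ≡ 3 (mod 4) with odd exponent: [(191, 1)]
Therefore 11651 cannot be expressed as a² + b².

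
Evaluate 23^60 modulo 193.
150

Repeated squaring. Binary of 60 = 111100.
23^1 ≡ 23 (mod 193); 23^2 ≡ 143 (mod 193); 23^4 ≡ 184 (mod 193); 23^8 ≡ 81 (mod 193); 23^16 ≡ 192 (mod 193); 23^32 ≡ 1 (mod 193)
23^60 = 23^4 × 23^8 × 23^16 × 23^32 ≡ 150 (mod 193)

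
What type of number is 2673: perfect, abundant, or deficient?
deficient

Proper divisors of 2673: sum = 1 + 3 + 9 + 11 + 27 + 33 + 81 + 99 + 243 + 297 + 891 = 1695
Since 1695 < 2673, 2673 is deficient.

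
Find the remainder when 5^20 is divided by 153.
115

Repeated squaring. Binary of 20 = 10100.
5^1 ≡ 5 (mod 153); 5^2 ≡ 25 (mod 153); 5^4 ≡ 13 (mod 153); 5^8 ≡ 16 (mod 153); 5^16 ≡ 103 (mod 153)
5^20 = 5^4 × 5^16 ≡ 115 (mod 153)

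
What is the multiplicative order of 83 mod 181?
180

181 is prime, so ord(83) divides φ(181) = 180.
Divisors of 180: 1, 2, 3, 4, 5, 6, 9, 10, 12, 15, 18, 20, 30, 36, 45, 60, 90, 180.
Repeated squaring: 83^1 ≡ 83, 83^2 ≡ 11, 83^4 ≡ 121, 83^8 ≡ 161, 83^16 ≡ 38, 83^32 ≡ 177, 83^64 ≡ 16, 83^128 ≡ 75 (mod 181).
Test 83^d mod 181 for each divisor d in increasing order:
83^1 ≡ 83
83^2 ≡ 11
83^3 = 83^2·83^1 ≡ 8
83^4 ≡ 121
83^5 = 83^4·83^1 ≡ 88
83^6 = 83^4·83^2 ≡ 64
83^9 = 83^8·83^1 ≡ 150
83^10 = 83^8·83^2 ≡ 142
83^12 = 83^8·83^4 ≡ 114
83^15 = 83^8·83^4·83^2·83^1 ≡ 7
83^18 = 83^16·83^2 ≡ 56
83^20 = 83^16·83^4 ≡ 73
83^30 = 83^16·83^8·83^4·83^2 ≡ 49
83^36 = 83^32·83^4 ≡ 59
83^45 = 83^32·83^8·83^4·83^1 ≡ 162
83^60 = 83^32·83^16·83^8·83^4 ≡ 48
83^90 = 83^64·83^16·83^8·83^2 ≡ 180
83^180 = 83^128·83^32·83^16·83^4 ≡ 1  ← first divisor giving 1
The order is 180.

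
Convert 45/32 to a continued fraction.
[1; 2, 2, 6]

Euclidean algorithm steps:
45 = 1 × 32 + 13
32 = 2 × 13 + 6
13 = 2 × 6 + 1
6 = 6 × 1 + 0
Continued fraction: [1; 2, 2, 6]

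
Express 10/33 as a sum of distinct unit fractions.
1/4 + 1/19 + 1/2508

Greedy algorithm:
10/33: ceiling(33/10) = 4, use 1/4
7/132: ceiling(132/7) = 19, use 1/19
1/2508: ceiling(2508/1) = 2508, use 1/2508
Result: 10/33 = 1/4 + 1/19 + 1/2508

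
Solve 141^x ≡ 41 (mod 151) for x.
93

Baby-step giant-step with step n = ⌈√151⌉ = 13.
Baby steps 141^j mod 151 (j:value) for j=0..12: 0:1, 1:141, 2:100, 3:57, 4:34, 5:113, 6:78, 7:126, 8:99, 9:67, 10:85, 11:56, 12:44.
Giant-step multiplier: 141^(-13) ≡ 141^(150-13) = 141^137 ≡ 93 (mod 151).
Giant steps γ_i = 41·93^i mod 151: γ_0=41, γ_1=38, γ_2=61, γ_3=86, γ_4=146, γ_5=139, γ_6=92, γ_7=100 (in table at j=2).
x = i·n + j = 7·13 + 2 = 93.
Check: 141^93 ≡ 41 (mod 151).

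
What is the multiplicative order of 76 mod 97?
96

97 is prime, so ord(76) divides φ(97) = 96.
Divisors of 96: 1, 2, 3, 4, 6, 8, 12, 16, 24, 32, 48, 96.
Repeated squaring: 76^1 ≡ 76, 76^2 ≡ 53, 76^4 ≡ 93, 76^8 ≡ 16, 76^16 ≡ 62, 76^32 ≡ 61, 76^64 ≡ 35 (mod 97).
Test 76^d mod 97 for each divisor d in increasing order:
76^1 ≡ 76
76^2 ≡ 53
76^3 = 76^2·76^1 ≡ 51
76^4 ≡ 93
76^6 = 76^4·76^2 ≡ 79
76^8 ≡ 16
76^12 = 76^8·76^4 ≡ 33
76^16 ≡ 62
76^24 = 76^16·76^8 ≡ 22
76^32 ≡ 61
76^48 = 76^32·76^16 ≡ 96
76^96 = 76^64·76^32 ≡ 1  ← first divisor giving 1
The order is 96.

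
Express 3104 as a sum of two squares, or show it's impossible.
20² + 52² (a=20, b=52)

Factorization: 3104 = 2^5 × 97
By Fermat: n is sum of two squares iff every prime p ≡ 3 (mod 4) appears to even power.
All primes ≡ 3 (mod 4) appear to even power.
Search a = 0, 1, 2, … for 3104 - a² a perfect square: first hit at a = 20: 3104 - 400 = 2704 = 52².
3104 = 20² + 52² = 400 + 2704 ✓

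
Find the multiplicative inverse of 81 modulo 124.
49

gcd(81, 124) = 1, so the inverse exists.
Extended Euclidean algorithm on (124, 81):
124 = 1 × 81 + 43  ⟹  43 = (1)·124 + (-1)·81
81 = 1 × 43 + 38  ⟹  38 = (-1)·124 + (2)·81
43 = 1 × 38 + 5  ⟹  5 = (2)·124 + (-3)·81
38 = 7 × 5 + 3  ⟹  3 = (-15)·124 + (23)·81
5 = 1 × 3 + 2  ⟹  2 = (17)·124 + (-26)·81
3 = 1 × 2 + 1  ⟹  1 = (-32)·124 + (49)·81
So (49)·81 ≡ 1 (mod 124), i.e. 81^(-1) ≡ 49 (mod 124).
Check: 81 × 49 = 3969 ≡ 1 (mod 124)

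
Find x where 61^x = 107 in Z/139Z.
2

Baby-step giant-step with step n = ⌈√139⌉ = 12.
Baby steps 61^j mod 139 (j:value) for j=0..11: 0:1, 1:61, 2:107, 3:133, 4:51, 5:53, 6:36, 7:111, 8:99, 9:62, 10:29, 11:101.
h = 107 is already in the table at j=2, so x = 2.
Check: 61^2 ≡ 107 (mod 139).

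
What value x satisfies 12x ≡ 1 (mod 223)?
93

gcd(12, 223) = 1, so the inverse exists.
Extended Euclidean algorithm on (223, 12):
223 = 18 × 12 + 7  ⟹  7 = (1)·223 + (-18)·12
12 = 1 × 7 + 5  ⟹  5 = (-1)·223 + (19)·12
7 = 1 × 5 + 2  ⟹  2 = (2)·223 + (-37)·12
5 = 2 × 2 + 1  ⟹  1 = (-5)·223 + (93)·12
So (93)·12 ≡ 1 (mod 223), i.e. 12^(-1) ≡ 93 (mod 223).
Check: 12 × 93 = 1116 ≡ 1 (mod 223)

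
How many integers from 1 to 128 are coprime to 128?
64

128 = 2^7
φ(n) = n × ∏(1 - 1/p) for each prime p dividing n
φ(128) = 128 × (1 - 1/2) = 64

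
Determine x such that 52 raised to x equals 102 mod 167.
11

Baby-step giant-step with step n = ⌈√167⌉ = 13.
Baby steps 52^j mod 167 (j:value) for j=0..12: 0:1, 1:52, 2:32, 3:161, 4:22, 5:142, 6:36, 7:35, 8:150, 9:118, 10:124, 11:102, 12:127.
h = 102 is already in the table at j=11, so x = 11.
Check: 52^11 ≡ 102 (mod 167).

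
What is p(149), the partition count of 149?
37027355200

p(n) counts ways to write n as a sum of positive integers (order ignored).
Euler's pentagonal recurrence: p(k) = p(k-1) + p(k-2) - p(k-5) - p(k-7) + p(k-12) + p(k-15) - ... (offsets j(3j∓1)/2, signs ++--, p(0)=1, p(<0)=0).
DP table for k = 0..148: p(0)=1, p(1)=1, p(2)=2, p(3)=3, p(4)=5, p(5)=7, p(6)=11, p(7)=15, p(8)=22, p(9)=30, p(10)=42, p(11)=56, p(12)=77, p(13)=101, p(14)=135, p(15)=176, p(16)=231, p(17)=297, p(18)=385, p(19)=490, p(20)=627, p(21)=792, p(22)=1002, p(23)=1255, p(24)=1575, p(25)=1958, p(26)=2436, p(27)=3010, p(28)=3718, p(29)=4565, p(30)=5604, p(31)=6842, p(32)=8349, p(33)=10143, p(34)=12310, p(35)=14883, p(36)=17977, p(37)=21637, p(38)=26015, p(39)=31185, p(40)=37338, p(41)=44583, p(42)=53174, p(43)=63261, p(44)=75175, p(45)=89134, p(46)=105558, p(47)=124754, p(48)=147273, p(49)=173525, p(50)=204226, p(51)=239943, p(52)=281589, p(53)=329931, p(54)=386155, p(55)=451276, p(56)=526823, p(57)=614154, p(58)=715220, p(59)=831820, p(60)=966467, p(61)=1121505, p(62)=1300156, p(63)=1505499, p(64)=1741630, p(65)=2012558, p(66)=2323520, p(67)=2679689, p(68)=3087735, p(69)=3554345, p(70)=4087968, p(71)=4697205, p(72)=5392783, p(73)=6185689, p(74)=7089500, p(75)=8118264, p(76)=9289091, p(77)=10619863, p(78)=12132164, p(79)=13848650, p(80)=15796476, p(81)=18004327, p(82)=20506255, p(83)=23338469, p(84)=26543660, p(85)=30167357, p(86)=34262962, p(87)=38887673, p(88)=44108109, p(89)=49995925, p(90)=56634173, p(91)=64112359, p(92)=72533807, p(93)=82010177, p(94)=92669720, p(95)=104651419, p(96)=118114304, p(97)=133230930, p(98)=150198136, p(99)=169229875, p(100)=190569292, p(101)=214481126, p(102)=241265379, p(103)=271248950, p(104)=304801365, p(105)=342325709, p(106)=384276336, p(107)=431149389, p(108)=483502844, p(109)=541946240, p(110)=607163746, p(111)=679903203, p(112)=761002156, p(113)=851376628, p(114)=952050665, p(115)=1064144451, p(116)=1188908248, p(117)=1327710076, p(118)=1482074143, p(119)=1653668665, p(120)=1844349560, p(121)=2056148051, p(122)=2291320912, p(123)=2552338241, p(124)=2841940500, p(125)=3163127352, p(126)=3519222692, p(127)=3913864295, p(128)=4351078600, p(129)=4835271870, p(130)=5371315400, p(131)=5964539504, p(132)=6620830889, p(133)=7346629512, p(134)=8149040695, p(135)=9035836076, p(136)=10015581680, p(137)=11097645016, p(138)=12292341831, p(139)=13610949895, p(140)=15065878135, p(141)=16670689208, p(142)=18440293320, p(143)=20390982757, p(144)=22540654445, p(145)=24908858009, p(146)=27517052599, p(147)=30388671978, p(148)=33549419497.
Final step: p(149) = p(148) + p(147) - p(144) - p(142) + p(137) + p(134) - p(127) - p(123) + p(114) + p(109) - p(98) - p(92) + p(79) + p(72) - p(57) - p(49) + p(32) + p(23) - p(4)
= 33549419497 + 30388671978 - 22540654445 - 18440293320 + 11097645016 + 8149040695 - 3913864295 - 2552338241 + 952050665 + 541946240 - 150198136 - 72533807 + 13848650 + 5392783 - 614154 - 173525 + 8349 + 1255 - 5
= 37027355200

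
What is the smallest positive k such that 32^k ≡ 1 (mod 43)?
14

43 is prime, so ord(32) divides φ(43) = 42.
Divisors of 42: 1, 2, 3, 6, 7, 14, 21, 42.
Repeated squaring: 32^1 ≡ 32, 32^2 ≡ 35, 32^4 ≡ 21, 32^8 ≡ 11, 32^16 ≡ 35, 32^32 ≡ 21 (mod 43).
Test 32^d mod 43 for each divisor d in increasing order:
32^1 ≡ 32
32^2 ≡ 35
32^3 = 32^2·32^1 ≡ 2
32^6 = 32^4·32^2 ≡ 4
32^7 = 32^4·32^2·32^1 ≡ 42
32^14 = 32^8·32^4·32^2 ≡ 1  ← first divisor giving 1
The order is 14.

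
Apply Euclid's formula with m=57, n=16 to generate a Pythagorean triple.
(2993, 1824, 3505)

Euclid's formula: a = m² - n², b = 2mn, c = m² + n²
m = 57, n = 16
a = 57² - 16² = 3249 - 256 = 2993
b = 2 × 57 × 16 = 1824
c = 57² + 16² = 3249 + 256 = 3505
Verification: 2993² + 1824² = 8958049 + 3326976 = 12285025 = 3505² ✓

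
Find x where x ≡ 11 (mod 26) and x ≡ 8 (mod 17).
297

Using Chinese Remainder Theorem:
M = 26 × 17 = 442
M1 = 17, M2 = 26
y1 = 17^(-1) mod 26 = 23
y2 = 26^(-1) mod 17 = 2
x = (11×17×23 + 8×26×2) mod 442 = 297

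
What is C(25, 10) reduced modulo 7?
5

Using Lucas' theorem:
Write n=25 and k=10 in base 7:
n in base 7: [3, 4]
k in base 7: [1, 3]
C(25,10) mod 7 = ∏ C(n_i, k_i) mod 7
Digit binomials (mod 7): C(3,1) = 3; C(4,3) = 4
Product: 3 × 4 = 12 ≡ 5 (mod 7)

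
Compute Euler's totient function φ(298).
148

298 = 2 × 149
φ(n) = n × ∏(1 - 1/p) for each prime p dividing n
φ(298) = 298 × (1 - 1/2) × (1 - 1/149) = 148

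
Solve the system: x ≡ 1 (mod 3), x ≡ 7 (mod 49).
7

Using Chinese Remainder Theorem:
M = 3 × 49 = 147
M1 = 49, M2 = 3
y1 = 49^(-1) mod 3 = 1
y2 = 3^(-1) mod 49 = 33
x = (1×49×1 + 7×3×33) mod 147 = 7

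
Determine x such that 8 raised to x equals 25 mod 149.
20

Baby-step giant-step with step n = ⌈√149⌉ = 13.
Baby steps 8^j mod 149 (j:value) for j=0..12: 0:1, 1:8, 2:64, 3:65, 4:73, 5:137, 6:53, 7:126, 8:114, 9:18, 10:144, 11:109, 12:127.
Giant-step multiplier: 8^(-13) ≡ 8^(148-13) = 8^135 ≡ 11 (mod 149).
Giant steps γ_i = 25·11^i mod 149: γ_0=25, γ_1=126 (in table at j=7).
x = i·n + j = 1·13 + 7 = 20.
Check: 8^20 ≡ 25 (mod 149).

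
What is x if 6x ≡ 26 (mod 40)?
x ≡ 11 (mod 20)

gcd(6, 40) = 2, which divides 26, so solutions exist.
Divide through by 2: 3x ≡ 13 (mod 20).
Find 3^(-1) mod 20 by the extended Euclidean algorithm:
20 = 6 × 3 + 2  ⟹  2 = (1)·20 + (-6)·3
3 = 1 × 2 + 1  ⟹  1 = (-1)·20 + (7)·3
So (7)·3 ≡ 1 (mod 20), i.e. 3^(-1) ≡ 7 (mod 20).
x ≡ 7 × 13 = 91 ≡ 11 (mod 20).
Check: 6 × 11 = 66 ≡ 26 (mod 40).
x ≡ 11 (mod 20), giving 2 solutions mod 40.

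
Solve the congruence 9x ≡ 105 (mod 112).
x ≡ 49 (mod 112)

gcd(9, 112) = 1, which divides 105, so solutions exist.
Find 9^(-1) mod 112 by the extended Euclidean algorithm:
112 = 12 × 9 + 4  ⟹  4 = (1)·112 + (-12)·9
9 = 2 × 4 + 1  ⟹  1 = (-2)·112 + (25)·9
So (25)·9 ≡ 1 (mod 112), i.e. 9^(-1) ≡ 25 (mod 112).
x ≡ 25 × 105 = 2625 ≡ 49 (mod 112).
Check: 9 × 49 = 441 ≡ 105 (mod 112).
Unique solution: x ≡ 49 (mod 112)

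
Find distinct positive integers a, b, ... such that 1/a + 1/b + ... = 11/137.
1/13 + 1/297 + 1/528957

Greedy algorithm:
11/137: ceiling(137/11) = 13, use 1/13
6/1781: ceiling(1781/6) = 297, use 1/297
1/528957: ceiling(528957/1) = 528957, use 1/528957
Result: 11/137 = 1/13 + 1/297 + 1/528957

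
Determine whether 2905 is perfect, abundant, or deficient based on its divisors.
deficient

Proper divisors of 2905: sum = 1 + 5 + 7 + 35 + 83 + 415 + 581 = 1127
Since 1127 < 2905, 2905 is deficient.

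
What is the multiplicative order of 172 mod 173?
2

173 is prime, so ord(172) divides φ(173) = 172.
Divisors of 172: 1, 2, 4, 43, 86, 172.
Repeated squaring: 172^1 ≡ 172, 172^2 ≡ 1, 172^4 ≡ 1, 172^8 ≡ 1, 172^16 ≡ 1, 172^32 ≡ 1, 172^64 ≡ 1, 172^128 ≡ 1 (mod 173).
Test 172^d mod 173 for each divisor d in increasing order:
172^1 ≡ 172
172^2 ≡ 1  ← first divisor giving 1
The order is 2.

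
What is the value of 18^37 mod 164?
160

Repeated squaring. Binary of 37 = 100101.
18^1 ≡ 18 (mod 164); 18^2 ≡ 160 (mod 164); 18^4 ≡ 16 (mod 164); 18^8 ≡ 92 (mod 164); 18^16 ≡ 100 (mod 164); 18^32 ≡ 160 (mod 164)
18^37 = 18^1 × 18^4 × 18^32 ≡ 160 (mod 164)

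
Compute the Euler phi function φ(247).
216

247 = 13 × 19
φ(n) = n × ∏(1 - 1/p) for each prime p dividing n
φ(247) = 247 × (1 - 1/13) × (1 - 1/19) = 216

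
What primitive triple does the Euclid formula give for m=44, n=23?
(1407, 2024, 2465)

Euclid's formula: a = m² - n², b = 2mn, c = m² + n²
m = 44, n = 23
a = 44² - 23² = 1936 - 529 = 1407
b = 2 × 44 × 23 = 2024
c = 44² + 23² = 1936 + 529 = 2465
Verification: 1407² + 2024² = 1979649 + 4096576 = 6076225 = 2465² ✓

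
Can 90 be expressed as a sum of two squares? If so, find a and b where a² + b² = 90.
3² + 9² (a=3, b=9)

Factorization: 90 = 2 × 3^2 × 5
By Fermat: n is sum of two squares iff every prime p ≡ 3 (mod 4) appears to even power.
All primes ≡ 3 (mod 4) appear to even power.
Search a = 0, 1, 2, … for 90 - a² a perfect square: first hit at a = 3: 90 - 9 = 81 = 9².
90 = 3² + 9² = 9 + 81 ✓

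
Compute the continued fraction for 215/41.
[5; 4, 10]

Euclidean algorithm steps:
215 = 5 × 41 + 10
41 = 4 × 10 + 1
10 = 10 × 1 + 0
Continued fraction: [5; 4, 10]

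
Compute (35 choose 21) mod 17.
0

Using Lucas' theorem:
Write n=35 and k=21 in base 17:
n in base 17: [2, 1]
k in base 17: [1, 4]
C(35,21) mod 17 = ∏ C(n_i, k_i) mod 17
Digit binomials (mod 17): C(2,1) = 2; C(1,4) = 0 (k_i > n_i)
Product: 2 × 0 = 0 ≡ 0 (mod 17)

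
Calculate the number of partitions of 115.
1064144451

p(n) counts ways to write n as a sum of positive integers (order ignored).
Euler's pentagonal recurrence: p(k) = p(k-1) + p(k-2) - p(k-5) - p(k-7) + p(k-12) + p(k-15) - ... (offsets j(3j∓1)/2, signs ++--, p(0)=1, p(<0)=0).
DP table for k = 0..114: p(0)=1, p(1)=1, p(2)=2, p(3)=3, p(4)=5, p(5)=7, p(6)=11, p(7)=15, p(8)=22, p(9)=30, p(10)=42, p(11)=56, p(12)=77, p(13)=101, p(14)=135, p(15)=176, p(16)=231, p(17)=297, p(18)=385, p(19)=490, p(20)=627, p(21)=792, p(22)=1002, p(23)=1255, p(24)=1575, p(25)=1958, p(26)=2436, p(27)=3010, p(28)=3718, p(29)=4565, p(30)=5604, p(31)=6842, p(32)=8349, p(33)=10143, p(34)=12310, p(35)=14883, p(36)=17977, p(37)=21637, p(38)=26015, p(39)=31185, p(40)=37338, p(41)=44583, p(42)=53174, p(43)=63261, p(44)=75175, p(45)=89134, p(46)=105558, p(47)=124754, p(48)=147273, p(49)=173525, p(50)=204226, p(51)=239943, p(52)=281589, p(53)=329931, p(54)=386155, p(55)=451276, p(56)=526823, p(57)=614154, p(58)=715220, p(59)=831820, p(60)=966467, p(61)=1121505, p(62)=1300156, p(63)=1505499, p(64)=1741630, p(65)=2012558, p(66)=2323520, p(67)=2679689, p(68)=3087735, p(69)=3554345, p(70)=4087968, p(71)=4697205, p(72)=5392783, p(73)=6185689, p(74)=7089500, p(75)=8118264, p(76)=9289091, p(77)=10619863, p(78)=12132164, p(79)=13848650, p(80)=15796476, p(81)=18004327, p(82)=20506255, p(83)=23338469, p(84)=26543660, p(85)=30167357, p(86)=34262962, p(87)=38887673, p(88)=44108109, p(89)=49995925, p(90)=56634173, p(91)=64112359, p(92)=72533807, p(93)=82010177, p(94)=92669720, p(95)=104651419, p(96)=118114304, p(97)=133230930, p(98)=150198136, p(99)=169229875, p(100)=190569292, p(101)=214481126, p(102)=241265379, p(103)=271248950, p(104)=304801365, p(105)=342325709, p(106)=384276336, p(107)=431149389, p(108)=483502844, p(109)=541946240, p(110)=607163746, p(111)=679903203, p(112)=761002156, p(113)=851376628, p(114)=952050665.
Final step: p(115) = p(114) + p(113) - p(110) - p(108) + p(103) + p(100) - p(93) - p(89) + p(80) + p(75) - p(64) - p(58) + p(45) + p(38) - p(23) - p(15)
= 952050665 + 851376628 - 607163746 - 483502844 + 271248950 + 190569292 - 82010177 - 49995925 + 15796476 + 8118264 - 1741630 - 715220 + 89134 + 26015 - 1255 - 176
= 1064144451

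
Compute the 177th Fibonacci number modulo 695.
152

Matrix identity: Q^n = [[F_(n+1), F_n], [F_n, F_(n-1)]] with Q = [[1,1],[1,0]].
n = 177 = 10110001₂. Square-and-multiply, entries mod 695:
Q^1 = [[1,1],[1,0]]
Q^2 = (Q^1)² = [[2,1],[1,1]]
Q^5 = (Q^2)²·Q = [[8,5],[5,3]]
Q^11 = (Q^5)²·Q = [[144,89],[89,55]]
Q^22 = (Q^11)² = [[162,336],[336,521]]
Q^44 = (Q^22)² = [[140,138],[138,2]]
Q^88 = (Q^44)² = [[419,136],[136,283]]
Q^177 = (Q^88)²·Q = [[409,152],[152,257]]
F_177 mod 695 = Q^177[0][1] = 152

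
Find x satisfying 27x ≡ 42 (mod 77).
x ≡ 70 (mod 77)

gcd(27, 77) = 1, which divides 42, so solutions exist.
Find 27^(-1) mod 77 by the extended Euclidean algorithm:
77 = 2 × 27 + 23  ⟹  23 = (1)·77 + (-2)·27
27 = 1 × 23 + 4  ⟹  4 = (-1)·77 + (3)·27
23 = 5 × 4 + 3  ⟹  3 = (6)·77 + (-17)·27
4 = 1 × 3 + 1  ⟹  1 = (-7)·77 + (20)·27
So (20)·27 ≡ 1 (mod 77), i.e. 27^(-1) ≡ 20 (mod 77).
x ≡ 20 × 42 = 840 ≡ 70 (mod 77).
Check: 27 × 70 = 1890 ≡ 42 (mod 77).
Unique solution: x ≡ 70 (mod 77)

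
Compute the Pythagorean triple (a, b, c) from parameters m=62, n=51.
(1243, 6324, 6445)

Euclid's formula: a = m² - n², b = 2mn, c = m² + n²
m = 62, n = 51
a = 62² - 51² = 3844 - 2601 = 1243
b = 2 × 62 × 51 = 6324
c = 62² + 51² = 3844 + 2601 = 6445
Verification: 1243² + 6324² = 1545049 + 39992976 = 41538025 = 6445² ✓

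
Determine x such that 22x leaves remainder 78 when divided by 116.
x ≡ 51 (mod 58)

gcd(22, 116) = 2, which divides 78, so solutions exist.
Divide through by 2: 11x ≡ 39 (mod 58).
Find 11^(-1) mod 58 by the extended Euclidean algorithm:
58 = 5 × 11 + 3  ⟹  3 = (1)·58 + (-5)·11
11 = 3 × 3 + 2  ⟹  2 = (-3)·58 + (16)·11
3 = 1 × 2 + 1  ⟹  1 = (4)·58 + (-21)·11
So (-21)·11 ≡ 1 (mod 58), i.e. 11^(-1) ≡ -21 ≡ 37 (mod 58).
x ≡ 37 × 39 = 1443 ≡ 51 (mod 58).
Check: 22 × 51 = 1122 ≡ 78 (mod 116).
x ≡ 51 (mod 58), giving 2 solutions mod 116.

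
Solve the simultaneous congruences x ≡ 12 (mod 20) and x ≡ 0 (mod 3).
12

Using Chinese Remainder Theorem:
M = 20 × 3 = 60
M1 = 3, M2 = 20
y1 = 3^(-1) mod 20 = 7
y2 = 20^(-1) mod 3 = 2
x = (12×3×7 + 0×20×2) mod 60 = 12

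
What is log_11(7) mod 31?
26

Baby-step giant-step with step n = ⌈√31⌉ = 6.
Baby steps 11^j mod 31 (j:value) for j=0..5: 0:1, 1:11, 2:28, 3:29, 4:9, 5:6.
Giant-step multiplier: 11^(-6) ≡ 11^(30-6) = 11^24 ≡ 8 (mod 31).
Giant steps γ_i = 7·8^i mod 31: γ_0=7, γ_1=25, γ_2=14, γ_3=19, γ_4=28 (in table at j=2).
x = i·n + j = 4·6 + 2 = 26.
Check: 11^26 ≡ 7 (mod 31).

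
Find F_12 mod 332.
144

Matrix identity: Q^n = [[F_(n+1), F_n], [F_n, F_(n-1)]] with Q = [[1,1],[1,0]].
n = 12 = 1100₂. Square-and-multiply, entries mod 332:
Q^1 = [[1,1],[1,0]]
Q^3 = (Q^1)²·Q = [[3,2],[2,1]]
Q^6 = (Q^3)² = [[13,8],[8,5]]
Q^12 = (Q^6)² = [[233,144],[144,89]]
F_12 mod 332 = Q^12[0][1] = 144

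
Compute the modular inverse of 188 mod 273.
167

gcd(188, 273) = 1, so the inverse exists.
Extended Euclidean algorithm on (273, 188):
273 = 1 × 188 + 85  ⟹  85 = (1)·273 + (-1)·188
188 = 2 × 85 + 18  ⟹  18 = (-2)·273 + (3)·188
85 = 4 × 18 + 13  ⟹  13 = (9)·273 + (-13)·188
18 = 1 × 13 + 5  ⟹  5 = (-11)·273 + (16)·188
13 = 2 × 5 + 3  ⟹  3 = (31)·273 + (-45)·188
5 = 1 × 3 + 2  ⟹  2 = (-42)·273 + (61)·188
3 = 1 × 2 + 1  ⟹  1 = (73)·273 + (-106)·188
So (-106)·188 ≡ 1 (mod 273), i.e. 188^(-1) ≡ -106 ≡ 167 (mod 273).
Check: 188 × 167 = 31396 ≡ 1 (mod 273)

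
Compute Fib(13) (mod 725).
233

Matrix identity: Q^n = [[F_(n+1), F_n], [F_n, F_(n-1)]] with Q = [[1,1],[1,0]].
n = 13 = 1101₂. Square-and-multiply, entries mod 725:
Q^1 = [[1,1],[1,0]]
Q^3 = (Q^1)²·Q = [[3,2],[2,1]]
Q^6 = (Q^3)² = [[13,8],[8,5]]
Q^13 = (Q^6)²·Q = [[377,233],[233,144]]
F_13 mod 725 = Q^13[0][1] = 233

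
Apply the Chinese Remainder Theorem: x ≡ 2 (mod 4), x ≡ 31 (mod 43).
74

Using Chinese Remainder Theorem:
M = 4 × 43 = 172
M1 = 43, M2 = 4
y1 = 43^(-1) mod 4 = 3
y2 = 4^(-1) mod 43 = 11
x = (2×43×3 + 31×4×11) mod 172 = 74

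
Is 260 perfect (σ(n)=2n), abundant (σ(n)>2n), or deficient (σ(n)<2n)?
abundant

Proper divisors of 260: sum = 1 + 2 + 4 + 5 + 10 + 13 + 20 + 26 + 52 + 65 + 130 = 328
Since 328 > 260, 260 is abundant.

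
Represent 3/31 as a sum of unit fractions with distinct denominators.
1/11 + 1/171 + 1/58311

Greedy algorithm:
3/31: ceiling(31/3) = 11, use 1/11
2/341: ceiling(341/2) = 171, use 1/171
1/58311: ceiling(58311/1) = 58311, use 1/58311
Result: 3/31 = 1/11 + 1/171 + 1/58311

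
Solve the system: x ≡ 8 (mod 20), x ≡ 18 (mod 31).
328

Using Chinese Remainder Theorem:
M = 20 × 31 = 620
M1 = 31, M2 = 20
y1 = 31^(-1) mod 20 = 11
y2 = 20^(-1) mod 31 = 14
x = (8×31×11 + 18×20×14) mod 620 = 328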